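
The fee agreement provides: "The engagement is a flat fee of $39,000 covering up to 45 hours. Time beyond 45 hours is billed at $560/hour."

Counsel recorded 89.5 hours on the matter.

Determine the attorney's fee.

Flat fee: $39,000.00
Excess hours: 89.5 − 45 = 44.5
Overrun: 44.5 × $560 = $24,920.00
Total: $39,000.00 + $24,920.00 = $63,920.00

$63,920.00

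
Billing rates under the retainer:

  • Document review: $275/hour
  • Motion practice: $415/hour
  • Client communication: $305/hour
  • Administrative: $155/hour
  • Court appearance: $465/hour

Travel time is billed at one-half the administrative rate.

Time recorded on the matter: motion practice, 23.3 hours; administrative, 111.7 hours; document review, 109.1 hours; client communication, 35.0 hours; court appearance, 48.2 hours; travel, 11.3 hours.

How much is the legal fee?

Document review: 109.1 × $275 = $30,002.50
Motion practice: 23.3 × $415 = $9,669.50
Client communication: 35.0 × $305 = $10,675.00
Administrative: 111.7 × $155 = $17,313.50
Court appearance: 48.2 × $465 = $22,413.00
Subtotal: $30,002.50 + $9,669.50 + $10,675.00 + $17,313.50 + $22,413.00 = $90,073.50
Travel: 11.3 × ($155 ÷ 2) = 11.3 × $77.50 = $875.75
Total: $90,073.50 + $875.75 = $90,949.25

$90,949.25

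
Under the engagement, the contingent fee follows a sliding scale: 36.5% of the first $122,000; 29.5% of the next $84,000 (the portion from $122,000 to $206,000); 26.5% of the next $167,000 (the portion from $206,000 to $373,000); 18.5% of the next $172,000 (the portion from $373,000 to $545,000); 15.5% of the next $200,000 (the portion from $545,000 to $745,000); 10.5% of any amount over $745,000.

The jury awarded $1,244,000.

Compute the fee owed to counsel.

First $122,000 at 36.5% = $44,530.00
Next $84,000 at 29.5% = $24,780.00
Next $167,000 at 26.5% = $44,255.00
Next $172,000 at 18.5% = $31,820.00
Next $200,000 at 15.5% = $31,000.00
Remaining $499,000 at 10.5% = $52,395.00
Fee: $44,530.00 + $24,780.00 + $44,255.00 + $31,820.00 + $31,000.00 + $52,395.00 = $228,780.00

$228,780.00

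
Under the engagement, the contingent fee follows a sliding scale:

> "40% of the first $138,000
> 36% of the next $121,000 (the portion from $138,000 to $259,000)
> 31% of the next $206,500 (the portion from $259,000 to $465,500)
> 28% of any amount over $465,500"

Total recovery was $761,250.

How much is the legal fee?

First $138,000 at 40% = $55,200.00
Next $121,000 at 36% = $43,560.00
Next $206,500 at 31% = $64,015.00
Remaining $295,750 at 28% = $82,810.00
Fee: $55,200.00 + $43,560.00 + $64,015.00 + $82,810.00 = $245,585.00

$245,585.00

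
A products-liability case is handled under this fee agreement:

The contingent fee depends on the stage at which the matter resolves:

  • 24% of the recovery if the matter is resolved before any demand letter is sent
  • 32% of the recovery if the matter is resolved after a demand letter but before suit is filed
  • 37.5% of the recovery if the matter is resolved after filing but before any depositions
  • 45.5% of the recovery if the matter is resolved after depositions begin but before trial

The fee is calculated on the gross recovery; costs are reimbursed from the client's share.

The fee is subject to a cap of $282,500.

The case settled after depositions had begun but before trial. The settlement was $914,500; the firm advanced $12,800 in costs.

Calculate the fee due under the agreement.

$282,500.00

Fee base is the gross recovery, $914,500; costs are reimbursed separately.
The matter settled after depositions had begun but before trial, so the 45.5% rate applies.
$914,500 × 45.5% = $416,097.50
$416,097.50 exceeds the $282,500 cap, so the fee is capped at $282,500.00.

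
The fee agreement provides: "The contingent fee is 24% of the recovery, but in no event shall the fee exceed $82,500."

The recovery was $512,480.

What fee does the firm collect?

$82,500.00

24% of $512,480 = $122,995.20
That exceeds the $82,500 cap, so the fee is capped at $82,500.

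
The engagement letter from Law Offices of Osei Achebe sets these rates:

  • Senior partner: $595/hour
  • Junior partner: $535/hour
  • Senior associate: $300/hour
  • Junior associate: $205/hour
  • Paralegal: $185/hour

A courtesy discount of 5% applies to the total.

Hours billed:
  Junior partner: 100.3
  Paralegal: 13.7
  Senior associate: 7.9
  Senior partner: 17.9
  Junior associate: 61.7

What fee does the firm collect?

Senior partner: 17.9 × $595 = $10,650.50
Junior partner: 100.3 × $535 = $53,660.50
Senior associate: 7.9 × $300 = $2,370.00
Junior associate: 61.7 × $205 = $12,648.50
Paralegal: 13.7 × $185 = $2,534.50
Subtotal: $81,864.00
Less 5% discount: −$4,093.20
Total: $81,864.00 − $4,093.20 = $77,770.80

$77,770.80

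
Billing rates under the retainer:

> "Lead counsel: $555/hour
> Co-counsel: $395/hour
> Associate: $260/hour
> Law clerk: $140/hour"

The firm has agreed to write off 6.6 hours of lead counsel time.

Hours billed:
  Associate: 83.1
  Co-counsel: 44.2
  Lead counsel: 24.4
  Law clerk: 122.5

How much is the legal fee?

$66,094.00

Lead counsel: 24.4 × $555 = $13,542.00
Co-counsel: 44.2 × $395 = $17,459.00
Associate: 83.1 × $260 = $21,606.00
Law clerk: 122.5 × $140 = $17,150.00
Subtotal: $69,757.00
Write-off: 6.6 × $555 = $3,663.00
Total: $69,757.00 − $3,663.00 = $66,094.00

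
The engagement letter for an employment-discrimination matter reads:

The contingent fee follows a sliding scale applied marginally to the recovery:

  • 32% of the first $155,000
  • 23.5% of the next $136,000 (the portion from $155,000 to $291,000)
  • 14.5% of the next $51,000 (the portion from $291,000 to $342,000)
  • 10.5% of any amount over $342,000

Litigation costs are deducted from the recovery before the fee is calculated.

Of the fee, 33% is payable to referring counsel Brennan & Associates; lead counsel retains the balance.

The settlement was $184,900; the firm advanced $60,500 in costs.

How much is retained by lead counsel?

$26,671.36

Fee base (net of costs): $184,900 − $60,500 = $124,400
First $124,400 at 32% = $39,808.00
Referral share: 33% of $39,808.00 = $13,136.64; lead counsel retains $39,808.00 − $13,136.64 = $26,671.36.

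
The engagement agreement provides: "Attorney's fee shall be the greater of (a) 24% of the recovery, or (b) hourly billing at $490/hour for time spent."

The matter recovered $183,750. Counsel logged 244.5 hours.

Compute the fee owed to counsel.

$119,805.00

(a) 24% of $183,750 = $44,100.00
(b) 244.5 × $490 = $119,805.00
The greater is (b): $119,805.00.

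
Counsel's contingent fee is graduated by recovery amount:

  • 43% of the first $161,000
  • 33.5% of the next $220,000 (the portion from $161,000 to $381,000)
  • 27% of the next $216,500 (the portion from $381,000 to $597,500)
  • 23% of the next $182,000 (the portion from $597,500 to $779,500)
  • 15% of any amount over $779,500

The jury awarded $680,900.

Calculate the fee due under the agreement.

First $161,000 at 43% = $69,230.00
Next $220,000 at 33.5% = $73,700.00
Next $216,500 at 27% = $58,455.00
Remaining $83,400 at 23% = $19,182.00
Fee: $69,230.00 + $73,700.00 + $58,455.00 + $19,182.00 = $220,567.00

$220,567.00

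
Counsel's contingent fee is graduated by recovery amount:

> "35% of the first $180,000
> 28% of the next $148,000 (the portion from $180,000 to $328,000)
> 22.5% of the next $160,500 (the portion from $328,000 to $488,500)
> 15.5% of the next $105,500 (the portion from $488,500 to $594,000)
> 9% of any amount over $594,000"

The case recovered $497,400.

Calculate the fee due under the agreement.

$141,932.00

First $180,000 at 35% = $63,000.00
Next $148,000 at 28% = $41,440.00
Next $160,500 at 22.5% = $36,112.50
Remaining $8,900 at 15.5% = $1,379.50
Fee: $63,000.00 + $41,440.00 + $36,112.50 + $1,379.50 = $141,932.00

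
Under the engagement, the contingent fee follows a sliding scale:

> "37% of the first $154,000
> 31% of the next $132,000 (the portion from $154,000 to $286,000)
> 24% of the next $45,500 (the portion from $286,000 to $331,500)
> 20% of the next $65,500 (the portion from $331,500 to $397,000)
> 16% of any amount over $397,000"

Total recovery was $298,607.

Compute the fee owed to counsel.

First $154,000 at 37% = $56,980.00
Next $132,000 at 31% = $40,920.00
Remaining $12,607 at 24% = $3,025.68
Fee: $56,980.00 + $40,920.00 + $3,025.68 = $100,925.68

$100,925.68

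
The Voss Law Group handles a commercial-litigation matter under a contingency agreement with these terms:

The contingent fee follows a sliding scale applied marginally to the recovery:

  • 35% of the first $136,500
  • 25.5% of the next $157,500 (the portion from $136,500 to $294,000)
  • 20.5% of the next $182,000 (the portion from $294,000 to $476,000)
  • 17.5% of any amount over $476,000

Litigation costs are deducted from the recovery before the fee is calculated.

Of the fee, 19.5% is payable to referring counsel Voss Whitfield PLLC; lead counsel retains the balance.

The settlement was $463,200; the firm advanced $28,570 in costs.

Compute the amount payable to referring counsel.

Fee base (net of costs): $463,200 − $28,570 = $434,630
First $136,500 at 35% = $47,775.00
Next $157,500 at 25.5% = $40,162.50
Remaining $140,630 at 20.5% = $28,829.15
Fee: $47,775.00 + $40,162.50 + $28,829.15 = $116,766.65
Referral share: 19.5% of $116,766.65 = $22,769.50; lead counsel retains $116,766.65 − $22,769.50 = $93,997.15.

$22,769.50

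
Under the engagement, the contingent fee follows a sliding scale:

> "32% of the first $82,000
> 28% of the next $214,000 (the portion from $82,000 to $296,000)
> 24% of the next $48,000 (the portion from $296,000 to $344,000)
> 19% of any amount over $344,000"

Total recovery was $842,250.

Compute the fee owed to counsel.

$192,347.50

First $82,000 at 32% = $26,240.00
Next $214,000 at 28% = $59,920.00
Next $48,000 at 24% = $11,520.00
Remaining $498,250 at 19% = $94,667.50
Fee: $26,240.00 + $59,920.00 + $11,520.00 + $94,667.50 = $192,347.50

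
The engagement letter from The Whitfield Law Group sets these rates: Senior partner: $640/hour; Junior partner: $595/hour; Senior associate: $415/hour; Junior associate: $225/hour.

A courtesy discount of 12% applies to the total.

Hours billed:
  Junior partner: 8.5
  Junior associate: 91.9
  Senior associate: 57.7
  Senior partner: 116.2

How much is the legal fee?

Senior partner: 116.2 × $640 = $74,368.00
Junior partner: 8.5 × $595 = $5,057.50
Senior associate: 57.7 × $415 = $23,945.50
Junior associate: 91.9 × $225 = $20,677.50
Subtotal: $124,048.50
Less 12% discount: −$14,885.82
Total: $124,048.50 − $14,885.82 = $109,162.68

$109,162.68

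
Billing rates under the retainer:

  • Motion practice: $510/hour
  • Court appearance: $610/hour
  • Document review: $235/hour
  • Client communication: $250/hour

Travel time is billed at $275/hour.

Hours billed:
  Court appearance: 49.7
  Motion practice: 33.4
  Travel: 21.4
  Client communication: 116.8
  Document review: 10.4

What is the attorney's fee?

$84,880.00

Motion practice: 33.4 × $510 = $17,034.00
Court appearance: 49.7 × $610 = $30,317.00
Document review: 10.4 × $235 = $2,444.00
Client communication: 116.8 × $250 = $29,200.00
Subtotal: $17,034.00 + $30,317.00 + $2,444.00 + $29,200.00 = $78,995.00
Travel: 21.4 × $275 = $5,885.00
Total: $78,995.00 + $5,885.00 = $84,880.00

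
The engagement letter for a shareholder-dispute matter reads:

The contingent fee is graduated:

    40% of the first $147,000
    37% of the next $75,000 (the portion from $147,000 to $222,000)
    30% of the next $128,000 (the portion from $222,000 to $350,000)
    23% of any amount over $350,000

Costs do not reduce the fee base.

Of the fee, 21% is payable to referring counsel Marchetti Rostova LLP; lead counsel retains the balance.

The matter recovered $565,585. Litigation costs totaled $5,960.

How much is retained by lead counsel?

$137,882.29

Fee base is the gross recovery, $565,585; costs are reimbursed separately.
First $147,000 at 40% = $58,800.00
Next $75,000 at 37% = $27,750.00
Next $128,000 at 30% = $38,400.00
Remaining $215,585 at 23% = $49,584.55
Fee: $58,800.00 + $27,750.00 + $38,400.00 + $49,584.55 = $174,534.55
Referral share: 21% of $174,534.55 = $36,652.26; lead counsel retains $174,534.55 − $36,652.26 = $137,882.29.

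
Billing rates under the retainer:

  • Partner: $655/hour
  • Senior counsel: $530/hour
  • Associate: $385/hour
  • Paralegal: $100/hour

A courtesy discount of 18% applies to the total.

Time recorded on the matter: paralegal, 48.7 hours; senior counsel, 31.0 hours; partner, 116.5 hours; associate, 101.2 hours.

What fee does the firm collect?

$111,986.99

Partner: 116.5 × $655 = $76,307.50
Senior counsel: 31.0 × $530 = $16,430.00
Associate: 101.2 × $385 = $38,962.00
Paralegal: 48.7 × $100 = $4,870.00
Subtotal: $136,569.50
Less 18% discount: −$24,582.51
Total: $136,569.50 − $24,582.51 = $111,986.99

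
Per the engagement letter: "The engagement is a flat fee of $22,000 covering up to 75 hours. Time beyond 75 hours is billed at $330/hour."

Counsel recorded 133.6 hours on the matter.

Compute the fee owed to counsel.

$41,338.00

Flat fee: $22,000.00
Excess hours: 133.6 − 75 = 58.6
Overrun: 58.6 × $330 = $19,338.00
Total: $22,000.00 + $19,338.00 = $41,338.00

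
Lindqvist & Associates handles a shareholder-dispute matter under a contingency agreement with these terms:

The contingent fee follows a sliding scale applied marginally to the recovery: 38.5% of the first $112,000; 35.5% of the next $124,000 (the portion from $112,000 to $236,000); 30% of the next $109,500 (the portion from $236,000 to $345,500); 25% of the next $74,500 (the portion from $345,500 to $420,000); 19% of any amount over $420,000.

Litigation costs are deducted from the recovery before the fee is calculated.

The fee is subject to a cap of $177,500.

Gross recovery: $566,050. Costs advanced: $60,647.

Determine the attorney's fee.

Fee base (net of costs): $566,050 − $60,647 = $505,403
First $112,000 at 38.5% = $43,120.00
Next $124,000 at 35.5% = $44,020.00
Next $109,500 at 30% = $32,850.00
Next $74,500 at 25% = $18,625.00
Remaining $85,403 at 19% = $16,226.57
Fee: $43,120.00 + $44,020.00 + $32,850.00 + $18,625.00 + $16,226.57 = $154,841.57
$154,841.57 is under the $177,500 cap.

$154,841.57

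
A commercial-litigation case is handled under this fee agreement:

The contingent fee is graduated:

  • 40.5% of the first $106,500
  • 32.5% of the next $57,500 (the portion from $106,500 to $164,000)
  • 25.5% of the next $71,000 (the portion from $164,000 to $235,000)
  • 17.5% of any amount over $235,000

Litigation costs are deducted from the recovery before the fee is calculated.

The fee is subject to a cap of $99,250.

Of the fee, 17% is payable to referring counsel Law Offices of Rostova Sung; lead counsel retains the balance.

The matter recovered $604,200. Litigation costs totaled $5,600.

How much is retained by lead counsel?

Fee base (net of costs): $604,200 − $5,600 = $598,600
First $106,500 at 40.5% = $43,132.50
Next $57,500 at 32.5% = $18,687.50
Next $71,000 at 25.5% = $18,105.00
Remaining $363,600 at 17.5% = $63,630.00
Fee: $43,132.50 + $18,687.50 + $18,105.00 + $63,630.00 = $143,555.00
$143,555.00 exceeds the $99,250 cap, so the fee is capped at $99,250.00.
Referral share: 17% of $99,250.00 = $16,872.50; lead counsel retains $99,250.00 − $16,872.50 = $82,377.50.

$82,377.50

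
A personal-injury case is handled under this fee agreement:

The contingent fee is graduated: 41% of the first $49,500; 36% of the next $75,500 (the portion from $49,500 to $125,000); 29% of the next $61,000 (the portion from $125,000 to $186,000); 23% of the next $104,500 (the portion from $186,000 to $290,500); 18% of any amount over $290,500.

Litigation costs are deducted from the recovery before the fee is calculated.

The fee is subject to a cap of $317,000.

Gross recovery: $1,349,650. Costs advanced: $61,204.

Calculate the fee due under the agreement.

Fee base (net of costs): $1,349,650 − $61,204 = $1,288,446
First $49,500 at 41% = $20,295.00
Next $75,500 at 36% = $27,180.00
Next $61,000 at 29% = $17,690.00
Next $104,500 at 23% = $24,035.00
Remaining $997,946 at 18% = $179,630.28
Fee: $20,295.00 + $27,180.00 + $17,690.00 + $24,035.00 + $179,630.28 = $268,830.28
$268,830.28 is under the $317,000 cap.

$268,830.28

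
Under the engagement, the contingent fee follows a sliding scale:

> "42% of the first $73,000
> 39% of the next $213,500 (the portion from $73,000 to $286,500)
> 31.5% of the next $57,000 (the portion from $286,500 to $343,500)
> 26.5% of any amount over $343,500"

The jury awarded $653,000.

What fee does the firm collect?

First $73,000 at 42% = $30,660.00
Next $213,500 at 39% = $83,265.00
Next $57,000 at 31.5% = $17,955.00
Remaining $309,500 at 26.5% = $82,017.50
Fee: $30,660.00 + $83,265.00 + $17,955.00 + $82,017.50 = $213,897.50

$213,897.50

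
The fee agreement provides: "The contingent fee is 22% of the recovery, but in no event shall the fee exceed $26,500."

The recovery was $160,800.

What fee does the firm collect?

22% of $160,800 = $35,376.00
That exceeds the $26,500 cap, so the fee is capped at $26,500.

$26,500.00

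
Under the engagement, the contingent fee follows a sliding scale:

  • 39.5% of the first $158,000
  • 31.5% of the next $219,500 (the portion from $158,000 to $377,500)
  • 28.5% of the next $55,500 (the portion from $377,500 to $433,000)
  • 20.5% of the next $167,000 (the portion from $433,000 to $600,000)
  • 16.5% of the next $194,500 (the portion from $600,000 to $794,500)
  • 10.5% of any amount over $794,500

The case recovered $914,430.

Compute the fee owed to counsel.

$226,290.15

First $158,000 at 39.5% = $62,410.00
Next $219,500 at 31.5% = $69,142.50
Next $55,500 at 28.5% = $15,817.50
Next $167,000 at 20.5% = $34,235.00
Next $194,500 at 16.5% = $32,092.50
Remaining $119,930 at 10.5% = $12,592.65
Fee: $62,410.00 + $69,142.50 + $15,817.50 + $34,235.00 + $32,092.50 + $12,592.65 = $226,290.15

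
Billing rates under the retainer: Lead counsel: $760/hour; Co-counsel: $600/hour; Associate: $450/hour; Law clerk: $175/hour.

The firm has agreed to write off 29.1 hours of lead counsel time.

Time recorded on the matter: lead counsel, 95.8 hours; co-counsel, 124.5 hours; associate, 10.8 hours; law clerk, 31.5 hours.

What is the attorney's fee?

Lead counsel: 95.8 × $760 = $72,808.00
Co-counsel: 124.5 × $600 = $74,700.00
Associate: 10.8 × $450 = $4,860.00
Law clerk: 31.5 × $175 = $5,512.50
Subtotal: $157,880.50
Write-off: 29.1 × $760 = $22,116.00
Total: $157,880.50 − $22,116.00 = $135,764.50

$135,764.50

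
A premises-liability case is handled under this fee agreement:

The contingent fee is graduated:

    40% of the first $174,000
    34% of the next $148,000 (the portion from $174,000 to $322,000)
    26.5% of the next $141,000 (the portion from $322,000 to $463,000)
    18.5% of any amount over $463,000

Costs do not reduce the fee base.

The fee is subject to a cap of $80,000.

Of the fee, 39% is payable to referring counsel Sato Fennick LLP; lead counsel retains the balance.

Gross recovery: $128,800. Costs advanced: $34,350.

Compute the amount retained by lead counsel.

Fee base is the gross recovery, $128,800; costs are reimbursed separately.
First $128,800 at 40% = $51,520.00
$51,520.00 is under the $80,000 cap.
Referral share: 39% of $51,520.00 = $20,092.80; lead counsel retains $51,520.00 − $20,092.80 = $31,427.20.

$31,427.20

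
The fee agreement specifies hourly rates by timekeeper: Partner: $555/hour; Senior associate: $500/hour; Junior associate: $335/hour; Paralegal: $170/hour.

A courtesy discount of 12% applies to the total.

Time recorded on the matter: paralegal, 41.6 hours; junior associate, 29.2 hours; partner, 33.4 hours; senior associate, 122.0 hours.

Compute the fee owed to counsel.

$84,824.08

Partner: 33.4 × $555 = $18,537.00
Senior associate: 122.0 × $500 = $61,000.00
Junior associate: 29.2 × $335 = $9,782.00
Paralegal: 41.6 × $170 = $7,072.00
Subtotal: $96,391.00
Less 12% discount: −$11,566.92
Total: $96,391.00 − $11,566.92 = $84,824.08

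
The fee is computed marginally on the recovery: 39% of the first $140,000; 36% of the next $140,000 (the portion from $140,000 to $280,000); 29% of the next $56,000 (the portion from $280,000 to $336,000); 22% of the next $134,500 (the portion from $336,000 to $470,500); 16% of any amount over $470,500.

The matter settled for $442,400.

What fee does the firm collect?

$144,648.00

First $140,000 at 39% = $54,600.00
Next $140,000 at 36% = $50,400.00
Next $56,000 at 29% = $16,240.00
Remaining $106,400 at 22% = $23,408.00
Fee: $54,600.00 + $50,400.00 + $16,240.00 + $23,408.00 = $144,648.00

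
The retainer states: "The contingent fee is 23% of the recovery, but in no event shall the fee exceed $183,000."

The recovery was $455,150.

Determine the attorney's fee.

23% of $455,150 = $104,684.50
That is under the $183,000 cap.

$104,684.50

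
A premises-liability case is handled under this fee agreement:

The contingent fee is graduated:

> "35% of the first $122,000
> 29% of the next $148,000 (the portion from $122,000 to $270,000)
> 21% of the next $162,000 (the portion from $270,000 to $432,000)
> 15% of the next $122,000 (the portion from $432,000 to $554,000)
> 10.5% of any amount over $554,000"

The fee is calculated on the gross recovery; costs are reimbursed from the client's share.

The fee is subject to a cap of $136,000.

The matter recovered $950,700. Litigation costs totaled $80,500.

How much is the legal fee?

$136,000.00

Fee base is the gross recovery, $950,700; costs are reimbursed separately.
First $122,000 at 35% = $42,700.00
Next $148,000 at 29% = $42,920.00
Next $162,000 at 21% = $34,020.00
Next $122,000 at 15% = $18,300.00
Remaining $396,700 at 10.5% = $41,653.50
Fee: $42,700.00 + $42,920.00 + $34,020.00 + $18,300.00 + $41,653.50 = $179,593.50
$179,593.50 exceeds the $136,000 cap, so the fee is capped at $136,000.00.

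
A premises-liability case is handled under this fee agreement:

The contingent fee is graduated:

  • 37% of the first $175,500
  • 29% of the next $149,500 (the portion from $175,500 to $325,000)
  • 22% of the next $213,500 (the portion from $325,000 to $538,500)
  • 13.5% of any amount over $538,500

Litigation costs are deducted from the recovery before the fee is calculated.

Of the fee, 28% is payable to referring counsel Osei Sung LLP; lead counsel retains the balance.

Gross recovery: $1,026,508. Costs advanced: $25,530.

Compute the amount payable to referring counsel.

$60,954.47

Fee base (net of costs): $1,026,508 − $25,530 = $1,000,978
First $175,500 at 37% = $64,935.00
Next $149,500 at 29% = $43,355.00
Next $213,500 at 22% = $46,970.00
Remaining $462,478 at 13.5% = $62,434.53
Fee: $64,935.00 + $43,355.00 + $46,970.00 + $62,434.53 = $217,694.53
Referral share: 28% of $217,694.53 = $60,954.47; lead counsel retains $217,694.53 − $60,954.47 = $156,740.06.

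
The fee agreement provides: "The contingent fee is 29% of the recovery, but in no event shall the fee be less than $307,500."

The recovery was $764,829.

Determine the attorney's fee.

29% of $764,829 = $221,800.41
That is below the $307,500 minimum, so the minimum applies.

$307,500.00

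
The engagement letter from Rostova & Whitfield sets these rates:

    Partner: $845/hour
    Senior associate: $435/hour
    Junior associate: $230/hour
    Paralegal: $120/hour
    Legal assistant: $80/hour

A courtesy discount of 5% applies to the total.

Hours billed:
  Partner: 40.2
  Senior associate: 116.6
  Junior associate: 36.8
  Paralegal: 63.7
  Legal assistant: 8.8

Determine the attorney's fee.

$96,426.90

Partner: 40.2 × $845 = $33,969.00
Senior associate: 116.6 × $435 = $50,721.00
Junior associate: 36.8 × $230 = $8,464.00
Paralegal: 63.7 × $120 = $7,644.00
Legal assistant: 8.8 × $80 = $704.00
Subtotal: $101,502.00
Less 5% discount: −$5,075.10
Total: $101,502.00 − $5,075.10 = $96,426.90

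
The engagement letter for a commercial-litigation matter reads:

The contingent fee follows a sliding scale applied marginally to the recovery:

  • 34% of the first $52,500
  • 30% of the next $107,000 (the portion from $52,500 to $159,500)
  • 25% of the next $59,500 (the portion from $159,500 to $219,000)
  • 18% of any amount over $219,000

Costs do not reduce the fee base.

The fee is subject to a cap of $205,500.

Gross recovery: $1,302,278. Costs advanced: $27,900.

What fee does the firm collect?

$205,500.00

Fee base is the gross recovery, $1,302,278; costs are reimbursed separately.
First $52,500 at 34% = $17,850.00
Next $107,000 at 30% = $32,100.00
Next $59,500 at 25% = $14,875.00
Remaining $1,083,278 at 18% = $194,990.04
Fee: $17,850.00 + $32,100.00 + $14,875.00 + $194,990.04 = $259,815.04
$259,815.04 exceeds the $205,500 cap, so the fee is capped at $205,500.00.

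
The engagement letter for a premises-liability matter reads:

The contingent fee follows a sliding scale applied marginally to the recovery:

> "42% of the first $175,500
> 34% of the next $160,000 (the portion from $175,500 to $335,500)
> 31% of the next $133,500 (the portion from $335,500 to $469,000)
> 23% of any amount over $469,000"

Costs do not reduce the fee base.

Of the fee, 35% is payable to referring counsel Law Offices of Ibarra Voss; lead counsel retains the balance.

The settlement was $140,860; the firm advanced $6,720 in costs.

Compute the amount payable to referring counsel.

$20,706.42

Fee base is the gross recovery, $140,860; costs are reimbursed separately.
First $140,860 at 42% = $59,161.20
Referral share: 35% of $59,161.20 = $20,706.42; lead counsel retains $59,161.20 − $20,706.42 = $38,454.78.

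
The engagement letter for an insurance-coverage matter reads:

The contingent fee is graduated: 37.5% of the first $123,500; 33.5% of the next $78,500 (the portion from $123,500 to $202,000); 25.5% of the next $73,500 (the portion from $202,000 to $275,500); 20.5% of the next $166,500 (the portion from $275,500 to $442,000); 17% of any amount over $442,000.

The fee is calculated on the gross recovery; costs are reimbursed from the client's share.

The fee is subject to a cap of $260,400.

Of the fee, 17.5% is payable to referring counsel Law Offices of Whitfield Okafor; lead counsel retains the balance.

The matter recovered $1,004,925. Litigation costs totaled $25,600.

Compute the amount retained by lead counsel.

$182,475.36

Fee base is the gross recovery, $1,004,925; costs are reimbursed separately.
First $123,500 at 37.5% = $46,312.50
Next $78,500 at 33.5% = $26,297.50
Next $73,500 at 25.5% = $18,742.50
Next $166,500 at 20.5% = $34,132.50
Remaining $562,925 at 17% = $95,697.25
Fee: $46,312.50 + $26,297.50 + $18,742.50 + $34,132.50 + $95,697.25 = $221,182.25
$221,182.25 is under the $260,400 cap.
Referral share: 17.5% of $221,182.25 = $38,706.89; lead counsel retains $221,182.25 − $38,706.89 = $182,475.36.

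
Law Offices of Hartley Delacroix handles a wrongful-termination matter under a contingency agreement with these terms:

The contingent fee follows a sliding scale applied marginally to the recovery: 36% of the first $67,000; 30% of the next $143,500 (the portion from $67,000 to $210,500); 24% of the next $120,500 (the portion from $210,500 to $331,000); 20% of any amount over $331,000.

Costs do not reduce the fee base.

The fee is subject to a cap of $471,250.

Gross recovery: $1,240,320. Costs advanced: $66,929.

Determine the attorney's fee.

Fee base is the gross recovery, $1,240,320; costs are reimbursed separately.
First $67,000 at 36% = $24,120.00
Next $143,500 at 30% = $43,050.00
Next $120,500 at 24% = $28,920.00
Remaining $909,320 at 20% = $181,864.00
Fee: $24,120.00 + $43,050.00 + $28,920.00 + $181,864.00 = $277,954.00
$277,954.00 is under the $471,250 cap.

$277,954.00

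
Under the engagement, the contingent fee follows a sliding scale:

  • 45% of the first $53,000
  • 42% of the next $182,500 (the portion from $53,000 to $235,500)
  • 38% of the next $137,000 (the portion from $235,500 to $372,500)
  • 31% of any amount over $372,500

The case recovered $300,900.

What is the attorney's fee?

First $53,000 at 45% = $23,850.00
Next $182,500 at 42% = $76,650.00
Remaining $65,400 at 38% = $24,852.00
Fee: $23,850.00 + $76,650.00 + $24,852.00 = $125,352.00

$125,352.00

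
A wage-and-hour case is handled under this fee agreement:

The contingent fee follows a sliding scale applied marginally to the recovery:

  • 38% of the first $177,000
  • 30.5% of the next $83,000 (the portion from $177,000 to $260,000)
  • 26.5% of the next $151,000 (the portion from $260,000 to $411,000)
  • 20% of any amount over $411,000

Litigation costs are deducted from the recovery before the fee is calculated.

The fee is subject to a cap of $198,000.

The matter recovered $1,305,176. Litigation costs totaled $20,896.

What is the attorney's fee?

Fee base (net of costs): $1,305,176 − $20,896 = $1,284,280
First $177,000 at 38% = $67,260.00
Next $83,000 at 30.5% = $25,315.00
Next $151,000 at 26.5% = $40,015.00
Remaining $873,280 at 20% = $174,656.00
Fee: $67,260.00 + $25,315.00 + $40,015.00 + $174,656.00 = $307,246.00
$307,246.00 exceeds the $198,000 cap, so the fee is capped at $198,000.00.

$198,000.00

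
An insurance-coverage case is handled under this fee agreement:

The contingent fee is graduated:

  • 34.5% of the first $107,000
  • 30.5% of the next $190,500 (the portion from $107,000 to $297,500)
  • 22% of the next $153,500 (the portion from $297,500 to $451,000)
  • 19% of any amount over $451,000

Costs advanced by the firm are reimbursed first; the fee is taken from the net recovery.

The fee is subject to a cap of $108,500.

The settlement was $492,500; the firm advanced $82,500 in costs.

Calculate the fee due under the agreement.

$108,500.00

Fee base (net of costs): $492,500 − $82,500 = $410,000
First $107,000 at 34.5% = $36,915.00
Next $190,500 at 30.5% = $58,102.50
Remaining $112,500 at 22% = $24,750.00
Fee: $36,915.00 + $58,102.50 + $24,750.00 = $119,767.50
$119,767.50 exceeds the $108,500 cap, so the fee is capped at $108,500.00.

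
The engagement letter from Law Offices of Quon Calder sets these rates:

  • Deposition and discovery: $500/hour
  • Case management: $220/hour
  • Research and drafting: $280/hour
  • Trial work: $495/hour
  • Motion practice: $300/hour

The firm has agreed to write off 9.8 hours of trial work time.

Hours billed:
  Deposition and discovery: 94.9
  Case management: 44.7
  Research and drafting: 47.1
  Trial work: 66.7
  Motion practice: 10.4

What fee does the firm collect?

$101,757.50

Deposition and discovery: 94.9 × $500 = $47,450.00
Case management: 44.7 × $220 = $9,834.00
Research and drafting: 47.1 × $280 = $13,188.00
Trial work: 66.7 × $495 = $33,016.50
Motion practice: 10.4 × $300 = $3,120.00
Subtotal: $106,608.50
Write-off: 9.8 × $495 = $4,851.00
Total: $106,608.50 − $4,851.00 = $101,757.50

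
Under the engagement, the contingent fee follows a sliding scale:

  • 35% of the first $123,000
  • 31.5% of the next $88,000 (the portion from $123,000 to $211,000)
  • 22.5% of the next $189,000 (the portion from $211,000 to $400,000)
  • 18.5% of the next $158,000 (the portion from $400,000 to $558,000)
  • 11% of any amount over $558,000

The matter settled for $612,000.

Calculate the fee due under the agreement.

First $123,000 at 35% = $43,050.00
Next $88,000 at 31.5% = $27,720.00
Next $189,000 at 22.5% = $42,525.00
Next $158,000 at 18.5% = $29,230.00
Remaining $54,000 at 11% = $5,940.00
Fee: $43,050.00 + $27,720.00 + $42,525.00 + $29,230.00 + $5,940.00 = $148,465.00

$148,465.00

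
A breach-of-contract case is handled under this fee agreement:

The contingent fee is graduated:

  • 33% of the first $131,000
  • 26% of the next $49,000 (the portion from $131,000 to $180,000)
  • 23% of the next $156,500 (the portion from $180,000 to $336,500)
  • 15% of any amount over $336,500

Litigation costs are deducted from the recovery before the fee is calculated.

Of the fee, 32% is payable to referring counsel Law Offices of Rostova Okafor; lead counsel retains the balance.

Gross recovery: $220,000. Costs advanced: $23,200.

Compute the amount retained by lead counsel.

$40,687.12

Fee base (net of costs): $220,000 − $23,200 = $196,800
First $131,000 at 33% = $43,230.00
Next $49,000 at 26% = $12,740.00
Remaining $16,800 at 23% = $3,864.00
Fee: $43,230.00 + $12,740.00 + $3,864.00 = $59,834.00
Referral share: 32% of $59,834.00 = $19,146.88; lead counsel retains $59,834.00 − $19,146.88 = $40,687.12.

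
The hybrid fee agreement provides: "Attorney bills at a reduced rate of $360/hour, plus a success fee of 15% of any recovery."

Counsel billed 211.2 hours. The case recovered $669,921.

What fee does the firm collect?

$176,520.15

Hourly: 211.2 × $360 = $76,032.00
Success fee: 15% of $669,921 = $100,488.15
Total: $76,032.00 + $100,488.15 = $176,520.15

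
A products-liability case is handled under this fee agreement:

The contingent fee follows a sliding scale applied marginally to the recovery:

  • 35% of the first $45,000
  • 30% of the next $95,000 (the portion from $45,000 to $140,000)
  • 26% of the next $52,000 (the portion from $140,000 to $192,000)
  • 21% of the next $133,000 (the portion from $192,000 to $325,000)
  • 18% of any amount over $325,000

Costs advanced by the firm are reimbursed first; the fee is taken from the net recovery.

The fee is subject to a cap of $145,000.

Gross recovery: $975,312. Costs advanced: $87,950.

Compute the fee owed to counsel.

$145,000.00

Fee base (net of costs): $975,312 − $87,950 = $887,362
First $45,000 at 35% = $15,750.00
Next $95,000 at 30% = $28,500.00
Next $52,000 at 26% = $13,520.00
Next $133,000 at 21% = $27,930.00
Remaining $562,362 at 18% = $101,225.16
Fee: $15,750.00 + $28,500.00 + $13,520.00 + $27,930.00 + $101,225.16 = $186,925.16
$186,925.16 exceeds the $145,000 cap, so the fee is capped at $145,000.00.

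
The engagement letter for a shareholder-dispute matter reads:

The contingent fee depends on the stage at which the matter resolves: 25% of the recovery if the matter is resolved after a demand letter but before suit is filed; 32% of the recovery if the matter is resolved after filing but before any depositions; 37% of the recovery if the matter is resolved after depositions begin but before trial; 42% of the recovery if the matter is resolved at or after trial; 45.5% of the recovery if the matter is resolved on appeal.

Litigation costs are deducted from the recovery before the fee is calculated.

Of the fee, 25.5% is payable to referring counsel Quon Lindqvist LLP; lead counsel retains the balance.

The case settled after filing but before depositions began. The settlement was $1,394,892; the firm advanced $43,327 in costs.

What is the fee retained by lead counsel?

$322,213.10

Fee base (net of costs): $1,394,892 − $43,327 = $1,351,565
The matter settled after filing but before depositions began, so the 32% rate applies.
$1,351,565 × 32% = $432,500.80
Referral share: 25.5% of $432,500.80 = $110,287.70; lead counsel retains $432,500.80 − $110,287.70 = $322,213.10.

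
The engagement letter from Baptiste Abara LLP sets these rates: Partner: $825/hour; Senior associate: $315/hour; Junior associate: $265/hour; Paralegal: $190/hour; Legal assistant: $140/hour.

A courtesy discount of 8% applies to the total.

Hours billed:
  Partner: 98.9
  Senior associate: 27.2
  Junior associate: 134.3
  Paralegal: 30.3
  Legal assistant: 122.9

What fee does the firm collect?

Partner: 98.9 × $825 = $81,592.50
Senior associate: 27.2 × $315 = $8,568.00
Junior associate: 134.3 × $265 = $35,589.50
Paralegal: 30.3 × $190 = $5,757.00
Legal assistant: 122.9 × $140 = $17,206.00
Subtotal: $148,713.00
Less 8% discount: −$11,897.04
Total: $148,713.00 − $11,897.04 = $136,815.96

$136,815.96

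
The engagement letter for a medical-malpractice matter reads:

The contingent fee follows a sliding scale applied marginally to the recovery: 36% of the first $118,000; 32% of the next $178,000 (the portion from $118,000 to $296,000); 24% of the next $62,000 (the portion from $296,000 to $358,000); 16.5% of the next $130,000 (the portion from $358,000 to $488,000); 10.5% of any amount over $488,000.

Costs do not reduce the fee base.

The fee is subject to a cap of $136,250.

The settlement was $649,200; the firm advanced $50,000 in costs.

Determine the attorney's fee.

$136,250.00

Fee base is the gross recovery, $649,200; costs are reimbursed separately.
First $118,000 at 36% = $42,480.00
Next $178,000 at 32% = $56,960.00
Next $62,000 at 24% = $14,880.00
Next $130,000 at 16.5% = $21,450.00
Remaining $161,200 at 10.5% = $16,926.00
Fee: $42,480.00 + $56,960.00 + $14,880.00 + $21,450.00 + $16,926.00 = $152,696.00
$152,696.00 exceeds the $136,250 cap, so the fee is capped at $136,250.00.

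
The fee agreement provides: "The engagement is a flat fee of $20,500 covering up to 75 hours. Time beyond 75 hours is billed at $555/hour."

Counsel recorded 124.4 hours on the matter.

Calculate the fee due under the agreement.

Flat fee: $20,500.00
Excess hours: 124.4 − 75 = 49.4
Overrun: 49.4 × $555 = $27,417.00
Total: $20,500.00 + $27,417.00 = $47,917.00

$47,917.00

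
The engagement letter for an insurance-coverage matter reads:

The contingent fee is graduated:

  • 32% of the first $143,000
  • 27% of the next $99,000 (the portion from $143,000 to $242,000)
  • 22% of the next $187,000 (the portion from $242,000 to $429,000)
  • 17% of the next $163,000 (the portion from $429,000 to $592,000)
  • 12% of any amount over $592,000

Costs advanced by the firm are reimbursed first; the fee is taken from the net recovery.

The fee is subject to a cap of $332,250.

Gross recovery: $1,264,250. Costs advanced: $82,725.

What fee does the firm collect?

$212,083.00

Fee base (net of costs): $1,264,250 − $82,725 = $1,181,525
First $143,000 at 32% = $45,760.00
Next $99,000 at 27% = $26,730.00
Next $187,000 at 22% = $41,140.00
Next $163,000 at 17% = $27,710.00
Remaining $589,525 at 12% = $70,743.00
Fee: $45,760.00 + $26,730.00 + $41,140.00 + $27,710.00 + $70,743.00 = $212,083.00
$212,083.00 is under the $332,250 cap.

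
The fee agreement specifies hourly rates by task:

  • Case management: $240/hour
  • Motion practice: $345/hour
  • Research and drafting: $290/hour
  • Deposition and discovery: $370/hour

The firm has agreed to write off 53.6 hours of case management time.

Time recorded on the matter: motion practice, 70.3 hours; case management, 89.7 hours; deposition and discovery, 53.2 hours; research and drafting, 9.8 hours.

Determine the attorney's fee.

$55,443.50

Case management: 89.7 × $240 = $21,528.00
Motion practice: 70.3 × $345 = $24,253.50
Research and drafting: 9.8 × $290 = $2,842.00
Deposition and discovery: 53.2 × $370 = $19,684.00
Subtotal: $68,307.50
Write-off: 53.6 × $240 = $12,864.00
Total: $68,307.50 − $12,864.00 = $55,443.50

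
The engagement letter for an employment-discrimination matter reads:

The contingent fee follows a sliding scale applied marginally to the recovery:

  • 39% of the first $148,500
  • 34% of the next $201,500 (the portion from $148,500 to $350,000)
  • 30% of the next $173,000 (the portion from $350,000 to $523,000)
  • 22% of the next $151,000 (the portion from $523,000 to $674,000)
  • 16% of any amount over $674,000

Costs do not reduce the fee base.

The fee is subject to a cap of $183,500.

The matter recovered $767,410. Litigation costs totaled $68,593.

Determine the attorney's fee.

Fee base is the gross recovery, $767,410; costs are reimbursed separately.
First $148,500 at 39% = $57,915.00
Next $201,500 at 34% = $68,510.00
Next $173,000 at 30% = $51,900.00
Next $151,000 at 22% = $33,220.00
Remaining $93,410 at 16% = $14,945.60
Fee: $57,915.00 + $68,510.00 + $51,900.00 + $33,220.00 + $14,945.60 = $226,490.60
$226,490.60 exceeds the $183,500 cap, so the fee is capped at $183,500.00.

$183,500.00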